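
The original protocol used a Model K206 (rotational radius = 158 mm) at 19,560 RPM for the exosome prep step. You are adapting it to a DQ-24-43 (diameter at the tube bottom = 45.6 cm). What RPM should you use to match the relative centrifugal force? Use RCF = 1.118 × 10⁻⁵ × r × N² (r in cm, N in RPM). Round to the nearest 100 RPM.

16300 RPM

Original rotor: r = 158 mm = 15.8 cm
RCF_original = 1.118 × 10⁻⁵ × 15.8 × (19560)² = 1.118 × 10⁻⁵ × 15.8 × 382,593,600 ≈ 67,582.9 × g
Your rotor: r = 45.6 / 2 = 22.8 cm
67,582.9 = 1.118 × 10⁻⁵ × 22.8 × N²
N² = 67,582.9 / (25.4904 × 10⁻⁵) = 265,130,794
N ≈ √265,130,794 ≈ 16,282.8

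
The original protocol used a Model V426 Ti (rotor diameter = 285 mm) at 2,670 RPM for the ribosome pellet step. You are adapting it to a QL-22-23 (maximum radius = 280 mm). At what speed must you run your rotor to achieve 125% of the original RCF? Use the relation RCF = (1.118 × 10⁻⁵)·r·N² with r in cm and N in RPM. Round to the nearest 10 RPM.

≈ 2130 RPM

Original rotor: r = 285 mm / 2 = 142.5 mm = 14.25 cm
RCF_original = 1.118 × 10⁻⁵ × 14.25 × (2670)² = 1.118 × 10⁻⁵ × 14.25 × 7,128,900 ≈ 1,135.7 × g
Target RCF = 1.25 × 1,135.7 ≈ 1,419.6 × g
Your rotor: r = 280 mm = 28.0 cm
1,419.6 = 1.118 × 10⁻⁵ × 28 × N²
N² = 1,419.6 / (31.304 × 10⁻⁵) = 4,534,884
N ≈ √4,534,884 ≈ 2,129.5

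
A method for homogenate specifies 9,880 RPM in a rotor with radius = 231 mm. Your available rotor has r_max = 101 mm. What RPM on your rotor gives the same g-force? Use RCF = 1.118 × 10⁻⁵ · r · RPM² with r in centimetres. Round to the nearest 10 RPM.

Original rotor: r = 231 mm = 23.1 cm
RCF_original = 1.118 × 10⁻⁵ × 23.1 × (9880)² = 1.118 × 10⁻⁵ × 23.1 × 97,614,400 ≈ 25,209.7 × g
Your rotor: r = 101 mm = 10.1 cm
25,209.7 = 1.118 × 10⁻⁵ × 10.1 × N²
N² = 25,209.7 / (11.2918 × 10⁻⁵) = 223,256,700
N ≈ √223,256,700 ≈ 14,941.8

14940 RPM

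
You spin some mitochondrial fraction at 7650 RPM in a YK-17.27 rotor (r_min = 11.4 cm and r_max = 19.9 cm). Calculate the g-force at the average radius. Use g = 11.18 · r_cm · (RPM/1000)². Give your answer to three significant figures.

≈ 10200 ×g

r_avg = (11.4 + 19.9) / 2 = 15.65 cm
RCF = 11.18 × 15.65 × (7.65)² = 11.18 × 15.65 × 58.5225 ≈ 10,239.5 × g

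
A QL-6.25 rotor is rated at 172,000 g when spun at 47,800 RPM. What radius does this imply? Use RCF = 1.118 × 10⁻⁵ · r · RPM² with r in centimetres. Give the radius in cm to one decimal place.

172000 = 1.118 × 10⁻⁵ × r × (47800)²
r = 172000 / (1.118 × 10⁻⁵ × 2,284,840,000) = 172000 / 25544.51 ≈ 6.733 cm

6.7 cm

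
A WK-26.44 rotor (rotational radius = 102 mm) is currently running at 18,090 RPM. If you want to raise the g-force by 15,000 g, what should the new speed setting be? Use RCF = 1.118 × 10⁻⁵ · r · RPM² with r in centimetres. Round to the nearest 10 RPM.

N₂ ≈ 21420 RPM

r = 102 mm = 10.2 cm
Current RCF = 1.118 × 10⁻⁵ × 10.2 × (18090)² = 1.118 × 10⁻⁵ × 10.2 × 327,248,100 ≈ 37,318.1 × g
Target RCF = 37,318.1 + 15,000 = 52,318.1 × g
N² = 52,318.1 / (11.4036 × 10⁻⁵) = 458,785,822
N ≈ √458,785,822 ≈ 21,419.3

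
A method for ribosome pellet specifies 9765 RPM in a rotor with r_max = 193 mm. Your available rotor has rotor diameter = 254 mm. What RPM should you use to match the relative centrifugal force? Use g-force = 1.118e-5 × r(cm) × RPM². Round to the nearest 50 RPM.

Original rotor: r = 193 mm = 19.3 cm
RCF_original = 1.118 × 10⁻⁵ × 19.3 × (9765)² = 1.118 × 10⁻⁵ × 19.3 × 95,355,225 ≈ 20,575.2 × g
Your rotor: r = 254 mm / 2 = 127 mm = 12.7 cm
20,575.2 = 1.118 × 10⁻⁵ × 12.7 × N²
N² = 20,575.2 / (14.1986 × 10⁻⁵) = 144,910,062
N ≈ √144,910,062 ≈ 12,037.9

≈ 12050 RPM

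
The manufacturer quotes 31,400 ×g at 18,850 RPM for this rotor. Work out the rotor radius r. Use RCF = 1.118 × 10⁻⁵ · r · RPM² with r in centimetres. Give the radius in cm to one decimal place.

7.9 cm

RCF = 1.118 × 10⁻⁵ × r × N²
31400 = 1.118 × 10⁻⁵ × r × (18850)²
r = 31400 / (1.118 × 10⁻⁵ × 355,322,500) = 31400 / 3972.506 ≈ 7.904 cm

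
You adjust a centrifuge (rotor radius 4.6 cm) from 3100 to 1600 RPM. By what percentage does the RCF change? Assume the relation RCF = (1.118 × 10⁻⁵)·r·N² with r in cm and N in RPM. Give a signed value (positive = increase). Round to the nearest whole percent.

-73%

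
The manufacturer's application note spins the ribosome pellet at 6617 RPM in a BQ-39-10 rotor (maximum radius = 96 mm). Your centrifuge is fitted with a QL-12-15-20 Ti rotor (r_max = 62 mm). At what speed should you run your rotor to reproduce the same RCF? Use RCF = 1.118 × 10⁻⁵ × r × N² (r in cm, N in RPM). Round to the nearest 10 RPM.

Original rotor: r = 96 mm = 9.6 cm
RCF_original = 1.118 × 10⁻⁵ × 9.6 × (6617)² = 1.118 × 10⁻⁵ × 9.6 × 43,784,689 ≈ 4,699.3 × g
Your rotor: r = 62 mm = 6.2 cm
4,699.3 = 1.118 × 10⁻⁵ × 6.2 × N²
N² = 4,699.3 / (6.9316 × 10⁻⁵) = 67,795,314
N ≈ √67,795,314 ≈ 8,233.8

8230 RPM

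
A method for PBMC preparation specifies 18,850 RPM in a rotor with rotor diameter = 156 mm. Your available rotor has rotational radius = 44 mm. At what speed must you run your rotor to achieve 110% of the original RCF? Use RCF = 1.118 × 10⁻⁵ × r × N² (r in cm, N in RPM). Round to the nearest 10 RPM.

26320 RPM

Original rotor: r = 156 mm / 2 = 78 mm = 7.8 cm
RCF_original = 1.118 × 10⁻⁵ × 7.8 × (18850)² = 1.118 × 10⁻⁵ × 7.8 × 355,322,500 ≈ 30,985.5 × g
Target RCF = 1.1 × 30,985.5 ≈ 34,084.1 × g
Your rotor: r = 44 mm = 4.4 cm
34,084.1 = 1.118 × 10⁻⁵ × 4.4 × N²
N² = 34,084.1 / (4.9192 × 10⁻⁵) = 692,878,923
N ≈ √692,878,923 ≈ 26,322.6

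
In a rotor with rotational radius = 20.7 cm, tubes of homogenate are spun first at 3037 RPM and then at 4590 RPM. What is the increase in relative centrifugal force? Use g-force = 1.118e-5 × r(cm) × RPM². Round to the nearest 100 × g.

2700 × g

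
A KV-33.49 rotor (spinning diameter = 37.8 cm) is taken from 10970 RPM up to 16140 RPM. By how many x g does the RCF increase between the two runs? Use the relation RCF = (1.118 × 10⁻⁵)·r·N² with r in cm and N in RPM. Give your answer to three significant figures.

r = 37.8 / 2 = 18.9 cm
RCF₁ = 1.118 × 10⁻⁵ × 18.9 × (10970)² = 1.118 × 10⁻⁵ × 18.9 × 120,340,900 ≈ 25,428.3 × g
RCF₂ = 1.118 × 10⁻⁵ × 18.9 × (16140)² = 1.118 × 10⁻⁵ × 18.9 × 260,499,600 ≈ 55,044.1 × g
Increase = 55,044.1 − 25,428.3 = 29,615.8

29600 x g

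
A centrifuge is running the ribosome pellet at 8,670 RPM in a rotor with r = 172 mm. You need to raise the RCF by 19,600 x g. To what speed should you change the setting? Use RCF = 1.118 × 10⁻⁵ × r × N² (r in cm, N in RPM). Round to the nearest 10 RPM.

N₂ ≈ 13310 RPM

r = 172 mm = 17.2 cm
Current RCF = 1.118 × 10⁻⁵ × 17.2 × (8670)² = 1.118 × 10⁻⁵ × 17.2 × 75,168,900 ≈ 14,454.7 × g
Target RCF = 14,454.7 + 19,600 = 34,054.7 × g
N² = 34,054.7 / (19.2296 × 10⁻⁵) = 177,095,207
N ≈ √177,095,207 ≈ 13,307.7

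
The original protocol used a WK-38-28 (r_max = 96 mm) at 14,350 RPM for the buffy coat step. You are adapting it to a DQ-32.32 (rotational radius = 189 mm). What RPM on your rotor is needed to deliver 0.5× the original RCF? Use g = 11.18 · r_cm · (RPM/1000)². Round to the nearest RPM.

7232 RPM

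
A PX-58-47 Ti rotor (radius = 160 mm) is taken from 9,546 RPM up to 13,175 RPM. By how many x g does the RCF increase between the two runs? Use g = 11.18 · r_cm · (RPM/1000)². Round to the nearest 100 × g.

14700 x g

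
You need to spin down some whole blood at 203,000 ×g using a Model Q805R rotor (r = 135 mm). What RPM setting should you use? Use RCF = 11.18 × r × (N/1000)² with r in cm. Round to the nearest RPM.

r = 135 mm = 13.5 cm
RCF = 11.18 × r × (N/1000)²
203,000 = 11.18 × 13.5 × (N/1000)²
(N/1000)² = 203,000 / 150.93 = 1344.994
N = 1000 × √1344.994 ≈ 36,674.2

36674 RPM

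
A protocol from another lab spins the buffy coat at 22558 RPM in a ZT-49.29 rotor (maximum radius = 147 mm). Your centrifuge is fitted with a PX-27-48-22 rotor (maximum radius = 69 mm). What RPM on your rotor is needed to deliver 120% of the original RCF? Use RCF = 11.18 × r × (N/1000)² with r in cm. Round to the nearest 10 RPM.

36070 RPM

Original rotor: r = 147 mm = 14.7 cm
RCF_original = 11.18 × 14.7 × (22.558)² = 11.18 × 14.7 × 508.863364 ≈ 83,629.7 × g
Target RCF = 1.2 × 83,629.7 ≈ 100,355.6 × g
Your rotor: r = 69 mm = 6.9 cm
100,355.6 = 11.18 × 6.9 × (N/1000)²
(N/1000)² = 100,355.6 / 77.142 = 1300.92
N = 1000 × √1300.92 ≈ 36,068.3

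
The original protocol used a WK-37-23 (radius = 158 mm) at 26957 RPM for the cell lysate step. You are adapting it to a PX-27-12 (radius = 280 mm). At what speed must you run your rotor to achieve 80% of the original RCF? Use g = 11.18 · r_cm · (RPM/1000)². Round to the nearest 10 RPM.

Original rotor: r = 158 mm = 15.8 cm
RCF_original = 11.18 × 15.8 × (26.957)² = 11.18 × 15.8 × 726.679849 ≈ 128,363.6 × g
Target RCF = 0.8 × 128,363.6 ≈ 102,690.9 × g
Your rotor: r = 280 mm = 28.0 cm
102,690.9 = 11.18 × 28 × (N/1000)²
(N/1000)² = 102,690.9 / 313.04 = 328.044
N = 1000 × √328.044 ≈ 18,112.0

≈ 18110 RPM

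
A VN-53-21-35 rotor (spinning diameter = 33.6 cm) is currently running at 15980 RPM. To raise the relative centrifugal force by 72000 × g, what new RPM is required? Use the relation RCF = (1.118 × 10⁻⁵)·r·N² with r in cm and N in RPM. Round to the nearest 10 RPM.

r = 33.6 / 2 = 16.8 cm
Current RCF = 1.118 × 10⁻⁵ × 16.8 × (15980)² = 1.118 × 10⁻⁵ × 16.8 × 255,360,400 ≈ 47,962.8 × g
Target RCF = 47,962.8 + 72,000 = 119,962.8 × g
N² = 119,962.8 / (18.7824 × 10⁻⁵) = 638,697,930
N ≈ √638,697,930 ≈ 25,272.5

N₂ ≈ 25270 RPM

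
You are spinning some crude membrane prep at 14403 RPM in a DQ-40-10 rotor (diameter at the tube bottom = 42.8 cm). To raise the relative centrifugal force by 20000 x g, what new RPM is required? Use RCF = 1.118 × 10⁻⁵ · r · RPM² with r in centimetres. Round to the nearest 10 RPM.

r = 42.8 / 2 = 21.4 cm
Current RCF = 1.118 × 10⁻⁵ × 21.4 × (14403)² = 1.118 × 10⁻⁵ × 21.4 × 207,446,409 ≈ 49,632 × g
Target RCF = 49,632 + 20,000 = 69,632 × g
N² = 69,632 / (23.9252 × 10⁻⁵) = 291,040,409
N ≈ √291,040,409 ≈ 17,059.9

17060 RPM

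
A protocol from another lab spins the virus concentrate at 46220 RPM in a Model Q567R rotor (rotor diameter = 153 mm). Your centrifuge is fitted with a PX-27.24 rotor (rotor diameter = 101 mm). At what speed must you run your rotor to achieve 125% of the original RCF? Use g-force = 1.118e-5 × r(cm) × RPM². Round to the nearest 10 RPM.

Original rotor: r = 153 mm / 2 = 76.5 mm = 7.65 cm
RCF_original = 1.118 × 10⁻⁵ × 7.65 × (46220)² = 1.118 × 10⁻⁵ × 7.65 × 2,136,288,400 ≈ 182,710.3 × g
Target RCF = 1.25 × 182,710.3 ≈ 228,387.9 × g
Your rotor: r = 101 mm / 2 = 50.5 mm = 5.05 cm
228,387.9 = 1.118 × 10⁻⁵ × 5.05 × N²
N² = 228,387.9 / (5.6459 × 10⁻⁵) = 4,045,199,171
N ≈ √4,045,199,171 ≈ 63,601.9

63600 RPM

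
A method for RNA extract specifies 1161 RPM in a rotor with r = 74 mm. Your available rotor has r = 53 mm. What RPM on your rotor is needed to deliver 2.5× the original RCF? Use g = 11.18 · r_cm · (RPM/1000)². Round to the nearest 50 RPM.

Original rotor: r = 74 mm = 7.4 cm
RCF = 11.18 × r × (N/1000)²
RCF_original = 11.18 × 7.4 × (1.161)² = 11.18 × 7.4 × 1.347921 ≈ 111.5 × g
Target RCF = 2.5 × 111.5 ≈ 278.8 × g
Your rotor: r = 53 mm = 5.3 cm
278.8 = 11.18 × 5.3 × (N/1000)²
(N/1000)² = 278.8 / 59.254 = 4.705168
N = 1000 × √4.705168 ≈ 2,169.1

2150 RPM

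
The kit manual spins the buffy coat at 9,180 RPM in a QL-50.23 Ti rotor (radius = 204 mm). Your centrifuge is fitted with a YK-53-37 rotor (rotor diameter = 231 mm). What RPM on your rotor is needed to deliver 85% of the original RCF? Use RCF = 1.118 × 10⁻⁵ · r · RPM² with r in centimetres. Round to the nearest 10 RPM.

Original rotor: r = 204 mm = 20.4 cm
RCF = 1.118 × 10⁻⁵ × r × N²
RCF_original = 1.118 × 10⁻⁵ × 20.4 × (9180)² = 1.118 × 10⁻⁵ × 20.4 × 84,272,400 ≈ 19,220.2 × g
Target RCF = 0.85 × 19,220.2 ≈ 16,337.2 × g
Your rotor: r = 231 mm / 2 = 115.5 mm = 11.55 cm
16,337.2 = 1.118 × 10⁻⁵ × 11.55 × N²
N² = 16,337.2 / (12.9129 × 10⁻⁵) = 126,518,443
N ≈ √126,518,443 ≈ 11,248.0

≈ 11250 RPM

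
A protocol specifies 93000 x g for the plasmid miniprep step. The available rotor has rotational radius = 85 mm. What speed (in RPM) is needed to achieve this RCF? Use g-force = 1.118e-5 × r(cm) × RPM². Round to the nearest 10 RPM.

N ≈ 31280 RPM

r = 85 mm = 8.5 cm
93,000 = 1.118 × 10⁻⁵ × 8.5 × N²
N² = 93,000 / (9.503 × 10⁻⁵) = 978,638,325
N ≈ √978,638,325 ≈ 31,283.2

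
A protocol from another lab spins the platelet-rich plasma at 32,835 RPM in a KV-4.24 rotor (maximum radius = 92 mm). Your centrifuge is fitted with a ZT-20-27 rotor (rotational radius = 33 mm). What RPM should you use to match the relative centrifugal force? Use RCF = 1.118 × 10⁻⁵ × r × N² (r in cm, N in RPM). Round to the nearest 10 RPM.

Original rotor: r = 92 mm = 9.2 cm
RCF = 1.118 × 10⁻⁵ × r × N²
RCF_original = 1.118 × 10⁻⁵ × 9.2 × (32835)² = 1.118 × 10⁻⁵ × 9.2 × 1,078,137,225 ≈ 110,892.9 × g
Your rotor: r = 33 mm = 3.3 cm
110,892.9 = 1.118 × 10⁻⁵ × 3.3 × N²
N² = 110,892.9 / (3.6894 × 10⁻⁵) = 3,005,716,377
N ≈ √3,005,716,377 ≈ 54,824.4

54820 RPM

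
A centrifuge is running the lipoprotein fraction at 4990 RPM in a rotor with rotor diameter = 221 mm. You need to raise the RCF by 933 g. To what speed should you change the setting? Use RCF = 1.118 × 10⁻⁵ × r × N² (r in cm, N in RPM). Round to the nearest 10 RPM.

r = 221 mm / 2 = 110.5 mm = 11.05 cm
Current RCF = 1.118 × 10⁻⁵ × 11.05 × (4990)² = 1.118 × 10⁻⁵ × 11.05 × 24,900,100 ≈ 3,076.1 × g
Target RCF = 3,076.1 + 933 = 4,009.1 × g
N² = 4,009.1 / (12.3539 × 10⁻⁵) = 32,452,100
N ≈ √32,452,100 ≈ 5,696.7

≈ 5700 RPM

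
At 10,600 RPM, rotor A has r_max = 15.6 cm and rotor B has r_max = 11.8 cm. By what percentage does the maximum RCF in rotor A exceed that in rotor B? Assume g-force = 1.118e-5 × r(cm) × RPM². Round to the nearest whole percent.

At equal RPM, RCF scales linearly with r: ratio = 15.6 / 11.8 = 1.3220.
So rotor A delivers 32.2% more g-force.

32%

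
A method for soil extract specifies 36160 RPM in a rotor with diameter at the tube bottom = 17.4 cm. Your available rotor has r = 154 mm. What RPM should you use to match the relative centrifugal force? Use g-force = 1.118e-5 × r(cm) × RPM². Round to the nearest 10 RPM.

Original rotor: r = 17.4 / 2 = 8.7 cm
RCF_original = 1.118 × 10⁻⁵ × 8.7 × (36160)² = 1.118 × 10⁻⁵ × 8.7 × 1,307,545,600 ≈ 127,179.7 × g
Your rotor: r = 154 mm = 15.4 cm
127,179.7 = 1.118 × 10⁻⁵ × 15.4 × N²
N² = 127,179.7 / (17.2172 × 10⁻⁵) = 738,678,182
N ≈ √738,678,182 ≈ 27,178.6

27180 RPM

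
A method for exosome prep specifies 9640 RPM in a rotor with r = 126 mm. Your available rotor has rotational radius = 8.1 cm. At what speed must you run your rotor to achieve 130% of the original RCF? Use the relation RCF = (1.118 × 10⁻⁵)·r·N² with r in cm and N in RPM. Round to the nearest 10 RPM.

13710 RPM

Original rotor: r = 126 mm = 12.6 cm
RCF_original = 1.118 × 10⁻⁵ × 12.6 × (9640)² = 1.118 × 10⁻⁵ × 12.6 × 92,929,600 ≈ 13,090.8 × g
Target RCF = 1.3 × 13,090.8 ≈ 17,018 × g
17,018 = 1.118 × 10⁻⁵ × 8.1 × N²
N² = 17,018 / (9.0558 × 10⁻⁵) = 187,923,762
N ≈ √187,923,762 ≈ 13,708.5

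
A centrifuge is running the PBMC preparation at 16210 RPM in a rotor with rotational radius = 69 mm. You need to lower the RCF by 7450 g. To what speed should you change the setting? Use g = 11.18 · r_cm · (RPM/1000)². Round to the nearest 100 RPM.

r = 69 mm = 6.9 cm
Current RCF = 11.18 × 6.9 × (16.21)² = 11.18 × 6.9 × 262.7641 ≈ 20,270.1 × g
Target RCF = 20,270.1 − 7,450 = 12,820.1 × g
(N/1000)² = 12,820.1 / 77.142 = 166.1883
N = 1000 × √166.1883 ≈ 12,891.4

N₂ ≈ 12900 RPM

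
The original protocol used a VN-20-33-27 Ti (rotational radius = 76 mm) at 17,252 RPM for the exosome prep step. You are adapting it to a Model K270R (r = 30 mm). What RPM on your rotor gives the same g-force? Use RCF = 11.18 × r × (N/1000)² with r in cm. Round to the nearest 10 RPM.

Original rotor: r = 76 mm = 7.6 cm
RCF_original = 11.18 × 7.6 × (17.252)² = 11.18 × 7.6 × 297.631504 ≈ 25,289.2 × g
Your rotor: r = 30 mm = 3.0 cm
25,289.2 = 11.18 × 3 × (N/1000)²
(N/1000)² = 25,289.2 / 33.54 = 754.0012
N = 1000 × √754.0012 ≈ 27,459.1

≈ 27460 RPM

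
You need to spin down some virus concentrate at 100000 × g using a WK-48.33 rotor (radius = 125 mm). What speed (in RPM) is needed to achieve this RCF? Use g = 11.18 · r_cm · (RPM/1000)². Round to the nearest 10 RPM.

≈ 26750 RPM

r = 125 mm = 12.5 cm
100,000 = 11.18 × 12.5 × (N/1000)²
(N/1000)² = 100,000 / 139.75 = 715.5635
N = 1000 × √715.5635 ≈ 26,750.0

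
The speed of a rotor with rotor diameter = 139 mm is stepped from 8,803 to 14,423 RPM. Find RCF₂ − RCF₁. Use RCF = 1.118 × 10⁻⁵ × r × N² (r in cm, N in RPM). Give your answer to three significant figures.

10100 × g

r = 139 mm / 2 = 69.5 mm = 6.95 cm
RCF₁ = 1.118 × 10⁻⁵ × 6.95 × (8803)² = 1.118 × 10⁻⁵ × 6.95 × 77,492,809 ≈ 6,021.3 × g
RCF₂ = 1.118 × 10⁻⁵ × 6.95 × (14423)² = 1.118 × 10⁻⁵ × 6.95 × 208,022,929 ≈ 16,163.6 × g
Increase = 16,163.6 − 6,021.3 = 10,142.3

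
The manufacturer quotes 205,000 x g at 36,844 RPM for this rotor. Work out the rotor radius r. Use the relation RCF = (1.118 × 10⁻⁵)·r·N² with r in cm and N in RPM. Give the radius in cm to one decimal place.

205000 = 1.118 × 10⁻⁵ × r × (36844)²
r = 205000 / (1.118 × 10⁻⁵ × 1,357,480,336) = 205000 / 15176.63 ≈ 13.508 cm

r ≈ 13.5 cm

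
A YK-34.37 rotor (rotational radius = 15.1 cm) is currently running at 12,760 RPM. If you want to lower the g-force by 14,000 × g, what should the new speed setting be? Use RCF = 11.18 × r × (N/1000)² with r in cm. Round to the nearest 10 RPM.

Current RCF = 11.18 × 15.1 × (12.76)² = 11.18 × 15.1 × 162.8176 ≈ 27,486.5 × g
Target RCF = 27,486.5 − 14,000 = 13,486.5 × g
(N/1000)² = 13,486.5 / 168.818 = 79.88781
N = 1000 × √79.88781 ≈ 8,938.0

8940 RPM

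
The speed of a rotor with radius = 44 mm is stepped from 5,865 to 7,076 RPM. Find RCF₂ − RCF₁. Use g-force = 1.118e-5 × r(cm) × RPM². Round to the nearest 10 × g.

≈ 770 x g

r = 44 mm = 4.4 cm
RCF₁ = 1.118 × 10⁻⁵ × 4.4 × (5865)² = 1.118 × 10⁻⁵ × 4.4 × 34,398,225 ≈ 1,692.1 × g
RCF₂ = 1.118 × 10⁻⁵ × 4.4 × (7076)² = 1.118 × 10⁻⁵ × 4.4 × 50,069,776 ≈ 2,463 × g
Increase = 2,463 − 1,692.1 = 770.9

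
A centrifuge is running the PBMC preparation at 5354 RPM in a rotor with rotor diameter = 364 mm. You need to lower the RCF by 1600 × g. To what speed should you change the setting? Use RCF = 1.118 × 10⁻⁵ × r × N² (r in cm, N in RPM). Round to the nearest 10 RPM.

≈ 4560 RPM

r = 364 mm / 2 = 182 mm = 18.2 cm
Current RCF = 1.118 × 10⁻⁵ × 18.2 × (5354)² = 1.118 × 10⁻⁵ × 18.2 × 28,665,316 ≈ 5,832.7 × g
Target RCF = 5,832.7 − 1,600 = 4,232.7 × g
N² = 4,232.7 / (20.3476 × 10⁻⁵) = 20,801,962
N ≈ √20,801,962 ≈ 4,560.9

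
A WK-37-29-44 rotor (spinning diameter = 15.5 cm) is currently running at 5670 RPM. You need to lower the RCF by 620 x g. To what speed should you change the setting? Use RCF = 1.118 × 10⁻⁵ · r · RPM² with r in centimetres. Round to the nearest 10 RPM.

r = 15.5 / 2 = 7.75 cm
Current RCF = 1.118 × 10⁻⁵ × 7.75 × (5670)² = 1.118 × 10⁻⁵ × 7.75 × 32,148,900 ≈ 2,785.5 × g
Target RCF = 2,785.5 − 620 = 2,165.5 × g
N² = 2,165.5 / (8.6645 × 10⁻⁵) = 24,992,787
N ≈ √24,992,787 ≈ 4,999.3

≈ 5000 RPM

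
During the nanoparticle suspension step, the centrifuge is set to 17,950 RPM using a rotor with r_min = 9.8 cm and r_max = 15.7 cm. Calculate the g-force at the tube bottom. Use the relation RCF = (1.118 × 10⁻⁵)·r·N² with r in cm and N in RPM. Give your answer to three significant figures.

56600 × g

Use r_max = 15.7 cm.
RCF = 1.118 × 10⁻⁵ × 15.7 × (17950)² = 1.118 × 10⁻⁵ × 15.7 × 322,202,500 ≈ 56,554.9 × g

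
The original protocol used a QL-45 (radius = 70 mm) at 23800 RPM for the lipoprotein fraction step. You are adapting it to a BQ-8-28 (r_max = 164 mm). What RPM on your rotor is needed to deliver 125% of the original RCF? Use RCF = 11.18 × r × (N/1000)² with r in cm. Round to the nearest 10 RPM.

17380 RPM

Original rotor: r = 70 mm = 7.0 cm
RCF_original = 11.18 × 7 × (23.8)² = 11.18 × 7 × 566.44 ≈ 44,329.6 × g
Target RCF = 1.25 × 44,329.6 ≈ 55,412 × g
Your rotor: r = 164 mm = 16.4 cm
55,412 = 11.18 × 16.4 × (N/1000)²
(N/1000)² = 55,412 / 183.352 = 302.2165
N = 1000 × √302.2165 ≈ 17,384.4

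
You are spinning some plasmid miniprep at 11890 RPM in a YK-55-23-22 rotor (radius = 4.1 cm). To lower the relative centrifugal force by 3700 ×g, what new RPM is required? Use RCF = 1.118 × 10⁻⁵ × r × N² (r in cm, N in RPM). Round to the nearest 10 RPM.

≈ 7790 RPM

Current RCF = 1.118 × 10⁻⁵ × 4.1 × (11890)² = 1.118 × 10⁻⁵ × 4.1 × 141,372,100 ≈ 6,480.2 × g
Target RCF = 6,480.2 − 3,700 = 2,780.2 × g
N² = 2,780.2 / (4.5838 × 10⁻⁵) = 60,652,734
N ≈ √60,652,734 ≈ 7,788.0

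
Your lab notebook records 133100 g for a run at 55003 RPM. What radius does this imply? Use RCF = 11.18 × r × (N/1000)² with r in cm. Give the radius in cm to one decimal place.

r ≈ 3.9 cm

133100 = 11.18 × r × (55.003)²
r = 133100 / (11.18 × 3025.330009) = 133100 / 33823.19 ≈ 3.935 cm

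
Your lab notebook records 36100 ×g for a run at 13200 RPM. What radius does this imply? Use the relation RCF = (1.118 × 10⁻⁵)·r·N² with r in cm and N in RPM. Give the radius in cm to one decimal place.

≈ 18.5 cm

36100 = 1.118 × 10⁻⁵ × r × (13200)²
r = 36100 / (1.118 × 10⁻⁵ × 174,240,000) = 36100 / 1948.003 ≈ 18.532 cm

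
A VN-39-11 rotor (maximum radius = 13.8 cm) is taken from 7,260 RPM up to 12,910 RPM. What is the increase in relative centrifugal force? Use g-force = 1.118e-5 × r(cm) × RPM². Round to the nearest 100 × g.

RCF₁ = 1.118 × 10⁻⁵ × 13.8 × (7260)² = 1.118 × 10⁻⁵ × 13.8 × 52,707,600 ≈ 8,131.9 × g
RCF₂ = 1.118 × 10⁻⁵ × 13.8 × (12910)² = 1.118 × 10⁻⁵ × 13.8 × 166,668,100 ≈ 25,714.2 × g
Increase = 25,714.2 − 8,131.9 = 17,582.3

≈ 17600 x g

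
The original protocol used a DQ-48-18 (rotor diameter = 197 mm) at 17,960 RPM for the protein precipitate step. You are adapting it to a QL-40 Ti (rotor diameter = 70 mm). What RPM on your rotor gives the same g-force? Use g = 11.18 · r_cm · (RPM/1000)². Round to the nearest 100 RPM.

≈ 30100 RPM

Original rotor: r = 197 mm / 2 = 98.5 mm = 9.85 cm
RCF_original = 11.18 × 9.85 × (17.96)² = 11.18 × 9.85 × 322.5616 ≈ 35,521.5 × g
Your rotor: r = 70 mm / 2 = 35 mm = 3.5 cm
35,521.5 = 11.18 × 3.5 × (N/1000)²
(N/1000)² = 35,521.5 / 39.13 = 907.7818
N = 1000 × √907.7818 ≈ 30,129.4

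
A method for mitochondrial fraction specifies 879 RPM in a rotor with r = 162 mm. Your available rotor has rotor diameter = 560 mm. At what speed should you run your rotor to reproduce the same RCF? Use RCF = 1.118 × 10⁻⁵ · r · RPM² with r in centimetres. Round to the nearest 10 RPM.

Original rotor: r = 162 mm = 16.2 cm
RCF_original = 1.118 × 10⁻⁵ × 16.2 × (879)² = 1.118 × 10⁻⁵ × 16.2 × 772,641 ≈ 139.9 × g
Your rotor: r = 560 mm / 2 = 280 mm = 28 cm
139.9 = 1.118 × 10⁻⁵ × 28 × N²
N² = 139.9 / (31.304 × 10⁻⁵) = 446,908
N ≈ √446,908 ≈ 668.5

670 RPM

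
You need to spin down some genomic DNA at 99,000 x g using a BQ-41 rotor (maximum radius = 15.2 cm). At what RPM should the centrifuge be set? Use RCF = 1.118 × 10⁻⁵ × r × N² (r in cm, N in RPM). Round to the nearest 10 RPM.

≈ 24140 RPM

RCF = 1.118 × 10⁻⁵ × r × N²
99,000 = 1.118 × 10⁻⁵ × 15.2 × N²
N² = 99,000 / (16.9936 × 10⁻⁵) = 582,572,262
N ≈ √582,572,262 ≈ 24,136.5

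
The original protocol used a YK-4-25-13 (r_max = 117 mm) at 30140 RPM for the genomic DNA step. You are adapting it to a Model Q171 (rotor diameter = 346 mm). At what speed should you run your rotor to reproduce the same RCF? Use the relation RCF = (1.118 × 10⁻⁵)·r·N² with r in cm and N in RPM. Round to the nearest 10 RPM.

Original rotor: r = 117 mm = 11.7 cm
RCF = 1.118 × 10⁻⁵ × r × N²
RCF_original = 1.118 × 10⁻⁵ × 11.7 × (30140)² = 1.118 × 10⁻⁵ × 11.7 × 908,419,600 ≈ 118,826.7 × g
Your rotor: r = 346 mm / 2 = 173 mm = 17.3 cm
118,826.7 = 1.118 × 10⁻⁵ × 17.3 × N²
N² = 118,826.7 / (19.3414 × 10⁻⁵) = 614,364,524
N ≈ √614,364,524 ≈ 24,786.4

24790 RPM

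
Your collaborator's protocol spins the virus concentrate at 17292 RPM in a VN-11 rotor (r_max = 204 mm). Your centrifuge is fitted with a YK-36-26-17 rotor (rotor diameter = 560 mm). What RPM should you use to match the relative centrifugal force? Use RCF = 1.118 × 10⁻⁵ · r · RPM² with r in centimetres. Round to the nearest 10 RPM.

Original rotor: r = 204 mm = 20.4 cm
RCF = 1.118 × 10⁻⁵ × r × N²
RCF_original = 1.118 × 10⁻⁵ × 20.4 × (17292)² = 1.118 × 10⁻⁵ × 20.4 × 299,013,264 ≈ 68,196.6 × g
Your rotor: r = 560 mm / 2 = 280 mm = 28 cm
68,196.6 = 1.118 × 10⁻⁵ × 28 × N²
N² = 68,196.6 / (31.304 × 10⁻⁵) = 217,852,671
N ≈ √217,852,671 ≈ 14,759.8

14760 RPM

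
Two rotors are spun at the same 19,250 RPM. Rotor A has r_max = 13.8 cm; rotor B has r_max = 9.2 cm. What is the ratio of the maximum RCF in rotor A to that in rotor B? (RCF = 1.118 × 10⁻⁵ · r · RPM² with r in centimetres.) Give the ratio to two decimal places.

1.50

At fixed N, RCF ∝ r, so RCF_A/RCF_B = r_A/r_B = 13.8 / 9.2 = 1.5000.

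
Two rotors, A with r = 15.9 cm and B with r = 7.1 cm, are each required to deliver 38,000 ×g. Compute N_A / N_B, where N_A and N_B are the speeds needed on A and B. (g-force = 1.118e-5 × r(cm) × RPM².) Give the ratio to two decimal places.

0.67

At fixed RCF, N ∝ 1/√r, so N_A/N_B = √(r_B/r_A) = √(7.1/15.9) = √0.446541 = 0.6682.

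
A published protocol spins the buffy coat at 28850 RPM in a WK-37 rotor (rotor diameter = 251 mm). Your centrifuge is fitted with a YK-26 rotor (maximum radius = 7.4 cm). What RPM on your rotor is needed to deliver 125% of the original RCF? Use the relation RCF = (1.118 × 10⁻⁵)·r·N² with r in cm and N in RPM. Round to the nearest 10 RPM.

42010 RPM

Original rotor: r = 251 mm / 2 = 125.5 mm = 12.55 cm
RCF_original = 1.118 × 10⁻⁵ × 12.55 × (28850)² = 1.118 × 10⁻⁵ × 12.55 × 832,322,500 ≈ 116,782.3 × g
Target RCF = 1.25 × 116,782.3 ≈ 145,977.9 × g
145,977.9 = 1.118 × 10⁻⁵ × 7.4 × N²
N² = 145,977.9 / (8.2732 × 10⁻⁵) = 1,764,467,195
N ≈ √1,764,467,195 ≈ 42,005.6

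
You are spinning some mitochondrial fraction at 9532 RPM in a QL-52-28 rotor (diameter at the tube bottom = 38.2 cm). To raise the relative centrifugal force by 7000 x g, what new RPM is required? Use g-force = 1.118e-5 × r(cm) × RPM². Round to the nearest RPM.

11119 RPM

r = 38.2 / 2 = 19.1 cm
Current RCF = 1.118 × 10⁻⁵ × 19.1 × (9532)² = 1.118 × 10⁻⁵ × 19.1 × 90,859,024 ≈ 19,401.9 × g
Target RCF = 19,401.9 + 7,000 = 26,401.9 × g
N² = 26,401.9 / (21.3538 × 10⁻⁵) = 123,640,289
N ≈ √123,640,289 ≈ 11,119.4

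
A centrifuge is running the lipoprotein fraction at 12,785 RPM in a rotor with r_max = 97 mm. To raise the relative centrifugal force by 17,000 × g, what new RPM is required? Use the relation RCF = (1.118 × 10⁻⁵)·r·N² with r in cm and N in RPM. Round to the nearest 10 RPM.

≈ 17890 RPM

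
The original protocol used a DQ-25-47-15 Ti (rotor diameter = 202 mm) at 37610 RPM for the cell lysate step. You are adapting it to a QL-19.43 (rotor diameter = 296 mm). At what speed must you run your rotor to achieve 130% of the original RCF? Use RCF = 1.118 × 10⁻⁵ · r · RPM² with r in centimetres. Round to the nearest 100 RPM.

35400 RPM

Original rotor: r = 202 mm / 2 = 101 mm = 10.1 cm
RCF_original = 1.118 × 10⁻⁵ × 10.1 × (37610)² = 1.118 × 10⁻⁵ × 10.1 × 1,414,512,100 ≈ 159,723.9 × g
Target RCF = 1.3 × 159,723.9 ≈ 207,641.1 × g
Your rotor: r = 296 mm / 2 = 148 mm = 14.8 cm
207,641.1 = 1.118 × 10⁻⁵ × 14.8 × N²
N² = 207,641.1 / (16.5464 × 10⁻⁵) = 1,254,901,973
N ≈ √1,254,901,973 ≈ 35,424.6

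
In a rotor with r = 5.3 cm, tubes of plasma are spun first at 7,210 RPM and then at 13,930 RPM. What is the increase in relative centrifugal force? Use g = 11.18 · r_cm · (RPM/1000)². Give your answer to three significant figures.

RCF₁ = 11.18 × 5.3 × (7.21)² = 11.18 × 5.3 × 51.9841 ≈ 3,080.3 × g
RCF₂ = 11.18 × 5.3 × (13.93)² = 11.18 × 5.3 × 194.0449 ≈ 11,497.9 × g
Increase = 11,497.9 − 3,080.3 = 8,417.6

≈ 8420 x g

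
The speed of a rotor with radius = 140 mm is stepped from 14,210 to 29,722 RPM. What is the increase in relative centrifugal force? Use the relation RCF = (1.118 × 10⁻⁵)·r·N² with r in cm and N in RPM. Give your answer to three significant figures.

r = 140 mm = 14.0 cm
RCF₁ = 1.118 × 10⁻⁵ × 14 × (14210)² = 1.118 × 10⁻⁵ × 14 × 201,924,100 ≈ 31,605.2 × g
RCF₂ = 1.118 × 10⁻⁵ × 14 × (29722)² = 1.118 × 10⁻⁵ × 14 × 883,397,284 ≈ 138,269.3 × g
Increase = 138,269.3 − 31,605.2 = 106,664.1

≈ 107000 g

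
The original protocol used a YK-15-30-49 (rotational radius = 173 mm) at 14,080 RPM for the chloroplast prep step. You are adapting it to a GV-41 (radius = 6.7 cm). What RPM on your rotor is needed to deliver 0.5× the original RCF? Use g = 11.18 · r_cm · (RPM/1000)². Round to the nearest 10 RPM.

Original rotor: r = 173 mm = 17.3 cm
RCF_original = 11.18 × 17.3 × (14.08)² = 11.18 × 17.3 × 198.2464 ≈ 38,343.6 × g
Target RCF = 0.5 × 38,343.6 ≈ 19,171.8 × g
19,171.8 = 11.18 × 6.7 × (N/1000)²
(N/1000)² = 19,171.8 / 74.906 = 255.9448
N = 1000 × √255.9448 ≈ 15,998.3

≈ 16000 RPM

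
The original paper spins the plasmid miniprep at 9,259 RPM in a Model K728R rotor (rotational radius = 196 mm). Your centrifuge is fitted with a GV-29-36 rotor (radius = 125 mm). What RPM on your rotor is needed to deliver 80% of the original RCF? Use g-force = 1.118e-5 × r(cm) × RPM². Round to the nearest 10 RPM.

10370 RPM

Original rotor: r = 196 mm = 19.6 cm
RCF = 1.118 × 10⁻⁵ × r × N²
RCF_original = 1.118 × 10⁻⁵ × 19.6 × (9259)² = 1.118 × 10⁻⁵ × 19.6 × 85,729,081 ≈ 18,785.6 × g
Target RCF = 0.8 × 18,785.6 ≈ 15,028.5 × g
Your rotor: r = 125 mm = 12.5 cm
15,028.5 = 1.118 × 10⁻⁵ × 12.5 × N²
N² = 15,028.5 / (13.975 × 10⁻⁵) = 107,538,462
N ≈ √107,538,462 ≈ 10,370.1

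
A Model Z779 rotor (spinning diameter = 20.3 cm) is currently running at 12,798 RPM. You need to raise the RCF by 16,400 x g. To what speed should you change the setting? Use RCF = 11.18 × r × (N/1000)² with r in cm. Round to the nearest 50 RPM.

r = 20.3 / 2 = 10.15 cm
Current RCF = 11.18 × 10.15 × (12.798)² = 11.18 × 10.15 × 163.788804 ≈ 18,586.3 × g
Target RCF = 18,586.3 + 16,400 = 34,986.3 × g
(N/1000)² = 34,986.3 / 113.477 = 308.3118
N = 1000 × √308.3118 ≈ 17,558.8

≈ 17550 RPM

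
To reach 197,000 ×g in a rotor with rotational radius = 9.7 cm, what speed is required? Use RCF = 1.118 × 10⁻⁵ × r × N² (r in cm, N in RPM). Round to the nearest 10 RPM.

N ≈ 42620 RPM

RCF = 1.118 × 10⁻⁵ × r × N²
197,000 = 1.118 × 10⁻⁵ × 9.7 × N²
N² = 197,000 / (10.8446 × 10⁻⁵) = 1,816,572,303
N ≈ √1,816,572,303 ≈ 42,621.3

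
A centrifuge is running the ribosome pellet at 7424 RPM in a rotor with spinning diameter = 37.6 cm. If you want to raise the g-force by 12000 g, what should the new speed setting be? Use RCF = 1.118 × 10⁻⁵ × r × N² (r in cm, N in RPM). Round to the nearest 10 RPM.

r = 37.6 / 2 = 18.8 cm
Current RCF = 1.118 × 10⁻⁵ × 18.8 × (7424)² = 1.118 × 10⁻⁵ × 18.8 × 55,115,776 ≈ 11,584.5 × g
Target RCF = 11,584.5 + 12,000 = 23,584.5 × g
N² = 23,584.5 / (21.0184 × 10⁻⁵) = 112,208,827
N ≈ √112,208,827 ≈ 10,592.9

N₂ ≈ 10590 RPM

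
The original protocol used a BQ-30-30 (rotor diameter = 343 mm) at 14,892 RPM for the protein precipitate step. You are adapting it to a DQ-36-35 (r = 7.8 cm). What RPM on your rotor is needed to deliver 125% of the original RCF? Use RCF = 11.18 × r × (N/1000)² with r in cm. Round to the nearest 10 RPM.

24690 RPM

Original rotor: r = 343 mm / 2 = 171.5 mm = 17.15 cm
RCF_original = 11.18 × 17.15 × (14.892)² = 11.18 × 17.15 × 221.771664 ≈ 42,521.8 × g
Target RCF = 1.25 × 42,521.8 ≈ 53,152.2 × g
53,152.2 = 11.18 × 7.8 × (N/1000)²
(N/1000)² = 53,152.2 / 87.204 = 609.5156
N = 1000 × √609.5156 ≈ 24,688.4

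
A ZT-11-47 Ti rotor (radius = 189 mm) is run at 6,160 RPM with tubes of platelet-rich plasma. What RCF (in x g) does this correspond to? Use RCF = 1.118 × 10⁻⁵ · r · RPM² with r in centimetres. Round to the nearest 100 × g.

RCF ≈ 8000 x g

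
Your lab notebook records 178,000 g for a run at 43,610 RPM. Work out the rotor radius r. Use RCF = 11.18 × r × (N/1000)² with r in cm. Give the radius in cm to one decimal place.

8.4 cm

178000 = 11.18 × r × (43.61)²
r = 178000 / (11.18 × 1901.8321) = 178000 / 21262.48 ≈ 8.372 cm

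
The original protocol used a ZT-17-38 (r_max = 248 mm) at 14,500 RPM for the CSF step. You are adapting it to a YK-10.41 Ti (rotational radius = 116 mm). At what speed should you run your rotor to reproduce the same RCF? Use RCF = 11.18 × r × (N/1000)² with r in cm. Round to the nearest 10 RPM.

21200 RPM

Original rotor: r = 248 mm = 24.8 cm
RCF_original = 11.18 × 24.8 × (14.5)² = 11.18 × 24.8 × 210.25 ≈ 58,294.8 × g
Your rotor: r = 116 mm = 11.6 cm
58,294.8 = 11.18 × 11.6 × (N/1000)²
(N/1000)² = 58,294.8 / 129.688 = 449.5003
N = 1000 × √449.5003 ≈ 21,201.4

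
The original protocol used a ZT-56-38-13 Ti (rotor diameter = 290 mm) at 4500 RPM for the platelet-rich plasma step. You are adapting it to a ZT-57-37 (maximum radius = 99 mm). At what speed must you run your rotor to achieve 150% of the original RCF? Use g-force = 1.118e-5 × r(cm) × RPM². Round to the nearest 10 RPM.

6670 RPM

Original rotor: r = 290 mm / 2 = 145 mm = 14.5 cm
RCF_original = 1.118 × 10⁻⁵ × 14.5 × (4500)² = 1.118 × 10⁻⁵ × 14.5 × 20,250,000 ≈ 3,282.7 × g
Target RCF = 1.5 × 3,282.7 ≈ 4,924 × g
Your rotor: r = 99 mm = 9.9 cm
4,924 = 1.118 × 10⁻⁵ × 9.9 × N²
N² = 4,924 / (11.0682 × 10⁻⁵) = 44,487,812
N ≈ √44,487,812 ≈ 6,669.9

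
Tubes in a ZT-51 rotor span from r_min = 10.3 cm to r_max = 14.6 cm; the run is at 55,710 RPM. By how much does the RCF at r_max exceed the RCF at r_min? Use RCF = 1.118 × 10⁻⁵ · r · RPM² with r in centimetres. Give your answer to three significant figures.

RCF_max = 1.118 × 10⁻⁵ × 14.6 × (55710)² = 1.118 × 10⁻⁵ × 14.6 × 3,103,604,100 ≈ 506,595.1 × g
RCF_min = 1.118 × 10⁻⁵ × 10.3 × (55710)² = 1.118 × 10⁻⁵ × 10.3 × 3,103,604,100 ≈ 357,392.4 × g
ΔRCF = 506,595.1 − 357,392.4 = 149,202.7

ΔRCF ≈ 149000 × g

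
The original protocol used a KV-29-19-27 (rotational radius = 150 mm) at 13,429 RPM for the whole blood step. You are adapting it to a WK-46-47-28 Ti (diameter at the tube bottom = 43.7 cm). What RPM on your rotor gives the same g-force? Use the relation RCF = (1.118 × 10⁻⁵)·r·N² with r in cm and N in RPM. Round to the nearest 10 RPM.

Original rotor: r = 150 mm = 15.0 cm
RCF_original = 1.118 × 10⁻⁵ × 15 × (13429)² = 1.118 × 10⁻⁵ × 15 × 180,338,041 ≈ 30,242.7 × g
Your rotor: r = 43.7 / 2 = 21.85 cm
30,242.7 = 1.118 × 10⁻⁵ × 21.85 × N²
N² = 30,242.7 / (24.4283 × 10⁻⁵) = 123,801,902
N ≈ √123,801,902 ≈ 11,126.6

11130 RPM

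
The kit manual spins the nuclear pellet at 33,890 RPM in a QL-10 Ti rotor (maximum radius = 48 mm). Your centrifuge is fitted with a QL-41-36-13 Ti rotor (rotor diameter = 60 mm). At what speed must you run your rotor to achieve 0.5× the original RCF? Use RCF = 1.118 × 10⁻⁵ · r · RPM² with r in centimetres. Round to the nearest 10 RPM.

30310 RPM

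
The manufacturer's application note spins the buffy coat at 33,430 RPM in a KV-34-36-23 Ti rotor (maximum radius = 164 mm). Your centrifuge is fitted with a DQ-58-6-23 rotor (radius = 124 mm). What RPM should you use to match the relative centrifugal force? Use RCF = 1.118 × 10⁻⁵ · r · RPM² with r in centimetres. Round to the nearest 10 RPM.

Original rotor: r = 164 mm = 16.4 cm
RCF = 1.118 × 10⁻⁵ × r × N²
RCF_original = 1.118 × 10⁻⁵ × 16.4 × (33430)² = 1.118 × 10⁻⁵ × 16.4 × 1,117,564,900 ≈ 204,907.8 × g
Your rotor: r = 124 mm = 12.4 cm
204,907.8 = 1.118 × 10⁻⁵ × 12.4 × N²
N² = 204,907.8 / (13.8632 × 10⁻⁵) = 1,478,069,998
N ≈ √1,478,069,998 ≈ 38,445.7

38450 RPM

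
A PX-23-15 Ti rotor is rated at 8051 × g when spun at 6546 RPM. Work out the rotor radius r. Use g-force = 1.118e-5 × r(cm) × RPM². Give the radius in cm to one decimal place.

≈ 16.8 cm

RCF = 1.118 × 10⁻⁵ × r × N²
8051 = 1.118 × 10⁻⁵ × r × (6546)²
r = 8051 / (1.118 × 10⁻⁵ × 42,850,116) = 8051 / 479.0643 ≈ 16.806 cm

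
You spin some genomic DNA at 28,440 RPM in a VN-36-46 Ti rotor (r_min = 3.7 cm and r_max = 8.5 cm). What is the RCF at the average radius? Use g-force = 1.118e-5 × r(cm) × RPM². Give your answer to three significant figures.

r_avg = (3.7 + 8.5) / 2 = 6.1 cm
RCF = 1.118 × 10⁻⁵ × r × N²
RCF = 1.118 × 10⁻⁵ × 6.1 × (28440)² = 1.118 × 10⁻⁵ × 6.1 × 808,833,600 ≈ 55,160.8 × g

55200 × g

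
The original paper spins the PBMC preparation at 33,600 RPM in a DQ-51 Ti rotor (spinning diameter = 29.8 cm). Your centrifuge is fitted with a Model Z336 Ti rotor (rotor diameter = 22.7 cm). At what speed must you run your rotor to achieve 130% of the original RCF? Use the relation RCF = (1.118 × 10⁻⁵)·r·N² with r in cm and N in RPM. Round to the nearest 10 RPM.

43890 RPM

Original rotor: r = 29.8 / 2 = 14.9 cm
RCF_original = 1.118 × 10⁻⁵ × 14.9 × (33600)² = 1.118 × 10⁻⁵ × 14.9 × 1,128,960,000 ≈ 188,064.4 × g
Target RCF = 1.3 × 188,064.4 ≈ 244,483.7 × g
Your rotor: r = 22.7 / 2 = 11.35 cm
244,483.7 = 1.118 × 10⁻⁵ × 11.35 × N²
N² = 244,483.7 / (12.6893 × 10⁻⁵) = 1,926,691,780
N ≈ √1,926,691,780 ≈ 43,894.1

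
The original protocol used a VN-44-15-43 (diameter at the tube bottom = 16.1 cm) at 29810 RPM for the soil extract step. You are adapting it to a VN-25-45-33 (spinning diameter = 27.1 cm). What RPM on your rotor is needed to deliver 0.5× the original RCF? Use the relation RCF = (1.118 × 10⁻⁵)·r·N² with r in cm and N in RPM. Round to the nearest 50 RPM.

Original rotor: r = 16.1 / 2 = 8.05 cm
RCF = 1.118 × 10⁻⁵ × r × N²
RCF_original = 1.118 × 10⁻⁵ × 8.05 × (29810)² = 1.118 × 10⁻⁵ × 8.05 × 888,636,100 ≈ 79,976.4 × g
Target RCF = 0.5 × 79,976.4 ≈ 39,988.2 × g
Your rotor: r = 27.1 / 2 = 13.55 cm
39,988.2 = 1.118 × 10⁻⁵ × 13.55 × N²
N² = 39,988.2 / (15.1489 × 10⁻⁵) = 263,967,681
N ≈ √263,967,681 ≈ 16,247.1

≈ 16250 RPM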